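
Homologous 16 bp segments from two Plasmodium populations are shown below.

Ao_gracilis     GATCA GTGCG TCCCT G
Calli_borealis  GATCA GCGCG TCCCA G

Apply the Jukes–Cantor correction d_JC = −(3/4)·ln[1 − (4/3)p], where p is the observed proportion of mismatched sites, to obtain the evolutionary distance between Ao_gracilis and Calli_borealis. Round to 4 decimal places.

0.1367

Mismatches occur at site 7 (T/C), site 15 (T/A).
p = 2/16 = 0.125000.
d = −0.75 · ln(1 − (4/3)·0.125000) = −0.75 · ln(0.833333) = −0.75 · (-0.182322) = 0.1367.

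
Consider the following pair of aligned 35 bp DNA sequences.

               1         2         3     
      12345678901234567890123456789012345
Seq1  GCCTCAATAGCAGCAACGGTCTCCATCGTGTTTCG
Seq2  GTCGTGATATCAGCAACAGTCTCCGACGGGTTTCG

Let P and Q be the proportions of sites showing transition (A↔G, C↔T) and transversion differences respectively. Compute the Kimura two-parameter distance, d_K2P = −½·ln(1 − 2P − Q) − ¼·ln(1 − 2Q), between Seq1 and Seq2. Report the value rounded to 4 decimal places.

0.3203

The sequences differ at positions 2 (C/T, transition), 4 (T/G, transversion), 5 (C/T, transition), 6 (A/G, transition), 10 (G/T, transversion), 18 (G/A, transition), 25 (A/G, transition), 26 (T/A, transversion), 29 (T/G, transversion).
Of the 9 differences, 5 transitions and 4 transversions over 35 sites: P = 5/35 = 0.142857, Q = 4/35 = 0.114286.
d = −0.5·ln(0.600000) − 0.25·ln(0.771428) = −0.5·(-0.510826) − 0.25·(-0.259512) = 0.3203.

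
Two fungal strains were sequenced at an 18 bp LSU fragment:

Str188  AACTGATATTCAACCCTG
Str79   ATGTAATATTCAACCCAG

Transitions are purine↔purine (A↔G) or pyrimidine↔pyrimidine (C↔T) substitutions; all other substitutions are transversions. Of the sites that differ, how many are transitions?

Differing sites — 2:A/T (Tv); 3:C/G (Tv); 5:G/A (Ti); 17:T/A (Tv).
Of the 4 differences, 1 transition and 3 transversions, so the answer is 1.

1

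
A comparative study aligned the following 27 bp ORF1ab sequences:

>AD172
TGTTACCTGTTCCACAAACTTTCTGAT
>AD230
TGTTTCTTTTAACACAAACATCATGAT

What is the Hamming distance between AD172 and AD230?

8

Differing sites — 5:A/T; 7:C/T; 9:G/T; 11:T/A; 12:C/A; 20:T/A; 22:T/C; 23:C/A.
That gives 8 mismatches out of 27 aligned sites, so the Hamming distance is 8.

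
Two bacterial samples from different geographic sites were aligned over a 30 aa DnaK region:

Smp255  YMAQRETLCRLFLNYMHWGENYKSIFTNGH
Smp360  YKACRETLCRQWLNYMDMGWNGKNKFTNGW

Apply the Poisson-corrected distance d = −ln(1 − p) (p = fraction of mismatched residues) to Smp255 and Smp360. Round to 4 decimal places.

Differing sites — 2:M/K; 4:Q/C; 11:L/Q; 12:F/W; 17:H/D; 18:W/M; 20:E/W; 22:Y/G; 24:S/N; 25:I/K; 30:H/W.
p = 11/30 = 0.366667.
d = −ln(1 − 0.366667) = −ln(0.633333) = 0.4568.

0.4568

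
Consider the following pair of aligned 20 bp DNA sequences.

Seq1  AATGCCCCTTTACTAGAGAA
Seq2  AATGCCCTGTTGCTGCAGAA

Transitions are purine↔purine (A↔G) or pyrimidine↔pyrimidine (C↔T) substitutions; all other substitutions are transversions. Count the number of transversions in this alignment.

Mismatches occur at site 8 (C/T, transition), site 9 (T/G, transversion), site 12 (A/G, transition), site 15 (A/G, transition), site 16 (G/C, transversion).
Of the 5 differences, 3 transitions and 2 transversions, so the answer is 2.

2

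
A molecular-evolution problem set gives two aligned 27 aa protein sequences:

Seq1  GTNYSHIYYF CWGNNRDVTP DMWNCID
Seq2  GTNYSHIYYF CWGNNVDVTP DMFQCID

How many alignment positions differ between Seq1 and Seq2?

The sequences differ at positions 16 (R/V), 23 (W/F), 24 (N/Q).
That gives 3 mismatches out of 27 aligned sites, so the Hamming distance is 3.

3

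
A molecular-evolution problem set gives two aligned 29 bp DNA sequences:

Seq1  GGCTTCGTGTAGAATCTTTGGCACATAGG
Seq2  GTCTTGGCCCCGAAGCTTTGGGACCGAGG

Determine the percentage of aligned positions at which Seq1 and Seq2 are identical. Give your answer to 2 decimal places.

65.52%

The sequences differ at positions 2 (G/T), 6 (C/G), 8 (T/C), 9 (G/C), 10 (T/C), 11 (A/C), 15 (T/G), 22 (C/G), 25 (A/C), 26 (T/G).
19 of the 29 sites match, so the percent identity is 19/29 × 100 = 65.52%.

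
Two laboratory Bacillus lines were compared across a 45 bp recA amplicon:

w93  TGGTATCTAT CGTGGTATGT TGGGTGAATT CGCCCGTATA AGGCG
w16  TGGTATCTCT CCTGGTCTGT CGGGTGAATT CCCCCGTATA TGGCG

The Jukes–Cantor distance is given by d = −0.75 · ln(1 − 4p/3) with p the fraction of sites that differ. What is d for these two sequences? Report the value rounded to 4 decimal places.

0.1468

Mismatches occur at site 9 (A/C), site 12 (G/C), site 17 (A/C), site 21 (T/C), site 32 (G/C), site 41 (A/T).
p = 6/45 = 0.133333.
d = −0.75 · ln(1 − (4/3)·0.133333) = −0.75 · ln(0.822223) = −0.75 · (-0.195744) = 0.1468.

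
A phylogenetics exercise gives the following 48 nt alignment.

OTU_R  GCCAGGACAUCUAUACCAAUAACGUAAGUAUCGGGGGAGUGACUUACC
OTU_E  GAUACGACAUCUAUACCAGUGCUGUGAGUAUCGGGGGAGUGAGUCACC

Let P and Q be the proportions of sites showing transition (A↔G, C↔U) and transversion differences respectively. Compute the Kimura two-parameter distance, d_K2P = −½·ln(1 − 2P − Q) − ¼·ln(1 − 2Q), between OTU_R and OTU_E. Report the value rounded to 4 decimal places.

The sequences differ at positions 2 (C/A, transversion), 3 (C/U, transition), 5 (G/C, transversion), 19 (A/G, transition), 21 (A/G, transition), 22 (A/C, transversion), 23 (C/U, transition), 26 (A/G, transition), 43 (C/G, transversion), 45 (U/C, transition).
Of the 10 differences, 6 transitions and 4 transversions over 48 sites: P = 6/48 = 0.125000, Q = 4/48 = 0.083333.
d = −0.5·ln(0.666667) − 0.25·ln(0.833334) = −0.5·(-0.405465) − 0.25·(-0.182321) = 0.2483.

0.2483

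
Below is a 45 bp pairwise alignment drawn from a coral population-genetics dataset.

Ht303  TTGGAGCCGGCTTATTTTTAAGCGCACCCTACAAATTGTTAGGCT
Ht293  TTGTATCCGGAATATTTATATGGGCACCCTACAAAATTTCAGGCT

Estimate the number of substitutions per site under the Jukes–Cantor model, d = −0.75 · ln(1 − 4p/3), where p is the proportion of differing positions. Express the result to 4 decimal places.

0.2635

The sequences differ at positions 4 (G/T), 6 (G/T), 11 (C/A), 12 (T/A), 18 (T/A), 21 (A/T), 23 (C/G), 36 (T/A), 38 (G/T), 40 (T/C).
p = 10/45 = 0.222222.
d = −0.75 · ln(1 − (4/3)·0.222222) = −0.75 · ln(0.703704) = −0.75 · (-0.351397) = 0.2635.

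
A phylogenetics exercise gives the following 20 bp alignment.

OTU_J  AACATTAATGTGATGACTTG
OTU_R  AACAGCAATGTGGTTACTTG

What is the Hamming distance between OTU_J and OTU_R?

Mismatches occur at site 5 (T↔G), site 6 (T↔C), site 13 (A↔G), site 15 (G↔T).
That gives 4 mismatches out of 20 aligned sites, so the Hamming distance is 4.

4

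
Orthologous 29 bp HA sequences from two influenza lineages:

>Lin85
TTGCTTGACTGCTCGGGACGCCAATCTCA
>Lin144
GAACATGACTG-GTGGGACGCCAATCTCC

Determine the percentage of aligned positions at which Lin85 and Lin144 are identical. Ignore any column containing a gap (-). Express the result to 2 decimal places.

75.00%

Excluding the 1 gap column leaves 28 comparable sites.
Differing sites — 1:T/G; 2:T/A; 3:G/A; 5:T/A; 13:T/G; 14:C/T; 29:A/C.
21 of the 28 comparable sites match, so the percent identity is 21/28 × 100 = 75.00%.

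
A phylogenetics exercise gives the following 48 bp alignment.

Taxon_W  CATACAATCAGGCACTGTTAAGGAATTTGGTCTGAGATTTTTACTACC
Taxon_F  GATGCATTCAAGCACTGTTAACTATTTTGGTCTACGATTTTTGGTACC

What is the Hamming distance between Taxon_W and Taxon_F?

11

The sequences differ at positions 1 (C/G), 4 (A/G), 7 (A/T), 11 (G/A), 22 (G/C), 23 (G/T), 25 (A/T), 34 (G/A), 35 (A/C), 43 (A/G), 44 (C/G).
That gives 11 mismatches out of 48 aligned sites, so the Hamming distance is 11.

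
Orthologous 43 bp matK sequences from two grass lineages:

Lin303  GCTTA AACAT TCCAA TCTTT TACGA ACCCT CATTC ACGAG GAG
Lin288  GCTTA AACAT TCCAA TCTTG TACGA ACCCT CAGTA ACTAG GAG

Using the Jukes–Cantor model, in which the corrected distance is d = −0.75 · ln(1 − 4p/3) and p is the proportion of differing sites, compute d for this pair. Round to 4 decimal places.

0.0993

The sequences differ at positions 20 (T/G), 33 (T/G), 35 (C/A), 38 (G/T).
p = 4/43 = 0.093023.
d = −0.75 · ln(1 − (4/3)·0.093023) = −0.75 · ln(0.875969) = −0.75 · (-0.132425) = 0.0993.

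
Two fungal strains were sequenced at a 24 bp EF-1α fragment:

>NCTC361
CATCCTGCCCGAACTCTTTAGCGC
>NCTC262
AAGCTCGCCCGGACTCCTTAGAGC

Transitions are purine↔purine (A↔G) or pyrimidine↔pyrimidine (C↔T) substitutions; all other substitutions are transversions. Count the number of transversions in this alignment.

The sequences differ at positions 1 (C/A, transversion), 3 (T/G, transversion), 5 (C/T, transition), 6 (T/C, transition), 12 (A/G, transition), 17 (T/C, transition), 22 (C/A, transversion).
Of the 7 differences, 4 transitions and 3 transversions, so the answer is 3.

3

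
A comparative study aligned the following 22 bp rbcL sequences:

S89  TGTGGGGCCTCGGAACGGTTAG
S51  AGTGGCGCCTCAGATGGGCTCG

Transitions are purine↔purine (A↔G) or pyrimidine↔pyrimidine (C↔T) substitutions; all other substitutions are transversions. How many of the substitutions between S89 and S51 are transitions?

Differing sites — 1:T/A (Tv); 6:G/C (Tv); 12:G/A (Ti); 15:A/T (Tv); 16:C/G (Tv); 19:T/C (Ti); 21:A/C (Tv).
Of the 7 differences, 2 transitions and 5 transversions, so the answer is 2.

2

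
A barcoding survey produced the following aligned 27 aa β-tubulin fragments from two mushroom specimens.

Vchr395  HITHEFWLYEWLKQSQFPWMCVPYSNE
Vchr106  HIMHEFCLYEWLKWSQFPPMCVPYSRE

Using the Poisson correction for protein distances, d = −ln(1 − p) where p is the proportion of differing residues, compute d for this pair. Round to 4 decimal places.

0.2048

Mismatches occur at site 3 (T/M), site 7 (W/C), site 14 (Q/W), site 19 (W/P), site 26 (N/R).
p = 5/27 = 0.185185.
d = −ln(1 − 0.185185) = −ln(0.814815) = 0.2048.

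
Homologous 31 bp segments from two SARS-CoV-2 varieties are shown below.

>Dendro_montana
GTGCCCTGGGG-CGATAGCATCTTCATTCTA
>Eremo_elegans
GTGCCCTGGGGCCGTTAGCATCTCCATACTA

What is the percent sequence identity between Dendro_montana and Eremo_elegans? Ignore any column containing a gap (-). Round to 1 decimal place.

90.0%

Excluding the 1 gap column leaves 30 comparable sites.
Mismatches occur at site 15 (A→T), site 24 (T→C), site 28 (T→A).
27 of the 30 comparable sites match, so the percent identity is 27/30 × 100 = 90.0%.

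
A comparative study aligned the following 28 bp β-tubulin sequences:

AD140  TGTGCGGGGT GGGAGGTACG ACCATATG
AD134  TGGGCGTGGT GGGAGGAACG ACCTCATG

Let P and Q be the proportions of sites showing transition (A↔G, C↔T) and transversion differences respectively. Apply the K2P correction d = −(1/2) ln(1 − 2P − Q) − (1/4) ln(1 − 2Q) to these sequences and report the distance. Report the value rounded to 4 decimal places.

The sequences differ at positions 3 (T/G, transversion), 7 (G/T, transversion), 17 (T/A, transversion), 24 (A/T, transversion), 25 (T/C, transition).
Of the 5 differences, 1 transition and 4 transversions over 28 sites: P = 1/28 = 0.035714, Q = 4/28 = 0.142857.
d = −0.5·ln(0.785715) − 0.25·ln(0.714286) = −0.5·(-0.241161) − 0.25·(-0.336472) = 0.2047.

0.2047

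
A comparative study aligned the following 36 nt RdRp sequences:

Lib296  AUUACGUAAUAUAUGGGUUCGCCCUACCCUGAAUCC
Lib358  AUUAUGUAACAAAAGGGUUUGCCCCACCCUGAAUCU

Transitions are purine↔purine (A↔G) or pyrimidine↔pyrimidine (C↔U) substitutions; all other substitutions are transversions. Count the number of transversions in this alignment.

The sequences differ at positions 5 (C/U, transition), 10 (U/C, transition), 12 (U/A, transversion), 14 (U/A, transversion), 20 (C/U, transition), 25 (U/C, transition), 36 (C/U, transition).
Of the 7 differences, 5 transitions and 2 transversions, so the answer is 2.

2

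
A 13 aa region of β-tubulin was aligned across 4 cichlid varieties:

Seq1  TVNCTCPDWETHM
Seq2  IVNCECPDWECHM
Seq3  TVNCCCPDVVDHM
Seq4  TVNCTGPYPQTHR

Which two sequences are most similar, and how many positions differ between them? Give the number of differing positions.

Pairwise Hamming distances:
  Seq1 vs Seq2: 3
  Seq1 vs Seq3: 4
  Seq1 vs Seq4: 5
  Seq2 vs Seq3: 5
  Seq2 vs Seq4: 8
  Seq3 vs Seq4: 7
The smallest is 3, between Seq1 and Seq2.

3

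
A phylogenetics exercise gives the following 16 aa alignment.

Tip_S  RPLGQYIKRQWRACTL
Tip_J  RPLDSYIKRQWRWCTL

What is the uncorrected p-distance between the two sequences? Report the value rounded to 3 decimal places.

Mismatches occur at site 4 (G↔D), site 5 (Q↔S), site 13 (A↔W).
There are 3 differences over 16 sites, so p = 3/16 = 0.188.

0.188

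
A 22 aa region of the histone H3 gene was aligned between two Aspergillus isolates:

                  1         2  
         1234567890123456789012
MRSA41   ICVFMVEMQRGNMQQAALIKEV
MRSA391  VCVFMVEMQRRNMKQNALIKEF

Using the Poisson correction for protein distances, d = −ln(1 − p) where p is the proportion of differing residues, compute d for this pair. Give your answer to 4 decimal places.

Differing sites — 1:I/V; 11:G/R; 14:Q/K; 16:A/N; 22:V/F.
p = 5/22 = 0.227273.
d = −ln(1 − 0.227273) = −ln(0.772727) = 0.2578.

0.2578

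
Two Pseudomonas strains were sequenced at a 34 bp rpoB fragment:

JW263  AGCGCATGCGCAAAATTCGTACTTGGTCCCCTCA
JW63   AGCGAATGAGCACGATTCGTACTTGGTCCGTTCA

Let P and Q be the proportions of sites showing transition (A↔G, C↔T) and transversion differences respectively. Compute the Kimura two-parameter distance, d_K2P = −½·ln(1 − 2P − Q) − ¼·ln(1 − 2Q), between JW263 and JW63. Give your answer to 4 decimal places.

0.2012

Mismatches occur at site 5 (C↔A, transversion), site 9 (C↔A, transversion), site 13 (A↔C, transversion), site 14 (A↔G, transition), site 30 (C↔G, transversion), site 31 (C↔T, transition).
Of the 6 differences, 2 transitions and 4 transversions over 34 sites: P = 2/34 = 0.058824, Q = 4/34 = 0.117647.
d = −0.5·ln(0.764705) − 0.25·ln(0.764706) = −0.5·(-0.268265) − 0.25·(-0.268264) = 0.2012.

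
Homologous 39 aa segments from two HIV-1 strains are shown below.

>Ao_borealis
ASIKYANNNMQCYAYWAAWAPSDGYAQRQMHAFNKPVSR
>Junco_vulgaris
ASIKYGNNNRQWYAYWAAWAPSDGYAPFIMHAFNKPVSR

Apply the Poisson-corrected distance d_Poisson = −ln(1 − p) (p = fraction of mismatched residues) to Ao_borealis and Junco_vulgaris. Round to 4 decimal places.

The sequences differ at positions 6 (A/G), 10 (M/R), 12 (C/W), 27 (Q/P), 28 (R/F), 29 (Q/I).
p = 6/39 = 0.153846.
d = −ln(1 − 0.153846) = −ln(0.846154) = 0.1671.

0.1671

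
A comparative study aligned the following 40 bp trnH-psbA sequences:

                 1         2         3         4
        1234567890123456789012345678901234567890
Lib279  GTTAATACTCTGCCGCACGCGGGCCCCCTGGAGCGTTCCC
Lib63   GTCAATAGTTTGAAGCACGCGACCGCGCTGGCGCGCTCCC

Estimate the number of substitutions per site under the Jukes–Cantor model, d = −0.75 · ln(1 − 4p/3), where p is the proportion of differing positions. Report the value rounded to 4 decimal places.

0.3426

The sequences differ at positions 3 (T/C), 8 (C/G), 10 (C/T), 13 (C/A), 14 (C/A), 22 (G/A), 23 (G/C), 25 (C/G), 27 (C/G), 32 (A/C), 36 (T/C).
p = 11/40 = 0.275000.
d = −0.75 · ln(1 − (4/3)·0.275000) = −0.75 · ln(0.633333) = −0.75 · (-0.456759) = 0.3426.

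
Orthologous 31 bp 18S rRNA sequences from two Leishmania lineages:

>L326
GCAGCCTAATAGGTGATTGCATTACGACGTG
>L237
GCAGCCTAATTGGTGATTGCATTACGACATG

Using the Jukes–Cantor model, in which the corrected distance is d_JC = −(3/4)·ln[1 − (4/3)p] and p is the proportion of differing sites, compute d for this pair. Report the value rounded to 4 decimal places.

0.0675

The sequences differ at positions 11 (A/T), 29 (G/A).
p = 2/31 = 0.064516.
d = −0.75 · ln(1 − (4/3)·0.064516) = −0.75 · ln(0.913979) = −0.75 · (-0.089948) = 0.0675.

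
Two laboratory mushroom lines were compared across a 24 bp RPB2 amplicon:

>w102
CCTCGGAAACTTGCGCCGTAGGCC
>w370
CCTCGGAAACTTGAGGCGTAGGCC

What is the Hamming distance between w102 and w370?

Differing sites — 14:C/A; 16:C/G.
That gives 2 mismatches out of 24 aligned sites, so the Hamming distance is 2.

2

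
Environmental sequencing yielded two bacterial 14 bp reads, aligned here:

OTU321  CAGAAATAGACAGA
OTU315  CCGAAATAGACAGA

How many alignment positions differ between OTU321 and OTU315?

Differing sites — 2:A/C.
That gives 1 mismatch out of 14 aligned sites, so the Hamming distance is 1.

1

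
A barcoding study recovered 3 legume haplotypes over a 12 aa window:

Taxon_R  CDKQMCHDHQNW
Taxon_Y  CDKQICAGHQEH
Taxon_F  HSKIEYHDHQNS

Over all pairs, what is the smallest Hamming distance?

Pairwise Hamming distances:
  Taxon_R vs Taxon_Y: 5
  Taxon_R vs Taxon_F: 6
  Taxon_Y vs Taxon_F: 9
The smallest is 5, between Taxon_R and Taxon_Y.

5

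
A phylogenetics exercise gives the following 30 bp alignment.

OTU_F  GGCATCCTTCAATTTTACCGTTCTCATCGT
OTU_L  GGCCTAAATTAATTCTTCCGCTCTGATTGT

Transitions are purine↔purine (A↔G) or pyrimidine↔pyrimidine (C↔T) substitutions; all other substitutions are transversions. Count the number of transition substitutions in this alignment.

Mismatches occur at site 4 (A/C, transversion), site 6 (C/A, transversion), site 7 (C/A, transversion), site 8 (T/A, transversion), site 10 (C/T, transition), site 15 (T/C, transition), site 17 (A/T, transversion), site 21 (T/C, transition), site 25 (C/G, transversion), site 28 (C/T, transition).
Of the 10 differences, 4 transitions and 6 transversions, so the answer is 4.

4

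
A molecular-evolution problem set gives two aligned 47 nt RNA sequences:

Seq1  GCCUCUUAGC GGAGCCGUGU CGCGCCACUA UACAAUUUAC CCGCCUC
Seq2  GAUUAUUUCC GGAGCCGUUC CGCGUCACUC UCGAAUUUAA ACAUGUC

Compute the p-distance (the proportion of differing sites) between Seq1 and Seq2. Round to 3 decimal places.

Mismatches occur at site 2 (C→A), site 3 (C→U), site 5 (C→A), site 8 (A→U), site 9 (G→C), site 19 (G→U), site 20 (U→C), site 25 (C→U), site 30 (A→C), site 32 (A→C), site 33 (C→G), site 40 (C→A), site 41 (C→A), site 43 (G→A), site 44 (C→U), site 45 (C→G).
There are 16 differences over 47 sites, so p = 16/47 = 0.340.

0.340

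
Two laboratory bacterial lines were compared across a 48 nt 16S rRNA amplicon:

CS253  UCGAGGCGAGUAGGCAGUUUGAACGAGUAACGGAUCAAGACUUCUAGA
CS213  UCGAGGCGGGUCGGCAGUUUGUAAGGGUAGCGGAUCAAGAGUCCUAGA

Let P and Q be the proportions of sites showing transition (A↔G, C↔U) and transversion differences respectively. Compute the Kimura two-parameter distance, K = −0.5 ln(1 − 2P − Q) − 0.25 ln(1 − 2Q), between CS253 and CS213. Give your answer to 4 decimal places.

The sequences differ at positions 9 (A/G, transition), 12 (A/C, transversion), 22 (A/U, transversion), 24 (C/A, transversion), 26 (A/G, transition), 30 (A/G, transition), 41 (C/G, transversion), 43 (U/C, transition).
Of the 8 differences, 4 transitions and 4 transversions over 48 sites: P = 4/48 = 0.083333, Q = 4/48 = 0.083333.
d = −0.5·ln(0.750001) − 0.25·ln(0.833334) = −0.5·(-0.287681) − 0.25·(-0.182321) = 0.1894.

0.1894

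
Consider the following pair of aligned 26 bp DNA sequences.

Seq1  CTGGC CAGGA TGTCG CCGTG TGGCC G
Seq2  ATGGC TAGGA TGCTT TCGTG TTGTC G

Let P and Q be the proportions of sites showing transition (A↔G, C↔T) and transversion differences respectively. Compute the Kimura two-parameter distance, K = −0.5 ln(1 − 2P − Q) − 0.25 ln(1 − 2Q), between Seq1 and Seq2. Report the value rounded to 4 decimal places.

0.4122

The sequences differ at positions 1 (C/A, transversion), 6 (C/T, transition), 13 (T/C, transition), 14 (C/T, transition), 15 (G/T, transversion), 16 (C/T, transition), 22 (G/T, transversion), 24 (C/T, transition).
Of the 8 differences, 5 transitions and 3 transversions over 26 sites: P = 5/26 = 0.192308, Q = 3/26 = 0.115385.
d = −0.5·ln(0.499999) − 0.25·ln(0.769230) = −0.5·(-0.693149) − 0.25·(-0.262365) = 0.4122.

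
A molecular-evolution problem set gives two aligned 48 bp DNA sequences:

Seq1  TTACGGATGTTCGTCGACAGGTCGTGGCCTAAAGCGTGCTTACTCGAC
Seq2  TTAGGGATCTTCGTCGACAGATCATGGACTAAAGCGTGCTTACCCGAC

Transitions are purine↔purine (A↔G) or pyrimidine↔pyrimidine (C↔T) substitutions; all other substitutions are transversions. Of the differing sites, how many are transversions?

Mismatches occur at site 4 (C/G, transversion), site 9 (G/C, transversion), site 21 (G/A, transition), site 24 (G/A, transition), site 28 (C/A, transversion), site 44 (T/C, transition).
Of the 6 differences, 3 transitions and 3 transversions, so the answer is 3.

3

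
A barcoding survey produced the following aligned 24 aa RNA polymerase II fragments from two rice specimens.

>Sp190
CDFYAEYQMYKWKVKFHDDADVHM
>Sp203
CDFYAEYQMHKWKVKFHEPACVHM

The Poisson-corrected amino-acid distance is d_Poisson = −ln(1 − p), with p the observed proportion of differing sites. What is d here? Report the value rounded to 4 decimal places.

Differing sites — 10:Y/H; 18:D/E; 19:D/P; 21:D/C.
p = 4/24 = 0.166667.
d = −ln(1 − 0.166667) = −ln(0.833333) = 0.1823.

0.1823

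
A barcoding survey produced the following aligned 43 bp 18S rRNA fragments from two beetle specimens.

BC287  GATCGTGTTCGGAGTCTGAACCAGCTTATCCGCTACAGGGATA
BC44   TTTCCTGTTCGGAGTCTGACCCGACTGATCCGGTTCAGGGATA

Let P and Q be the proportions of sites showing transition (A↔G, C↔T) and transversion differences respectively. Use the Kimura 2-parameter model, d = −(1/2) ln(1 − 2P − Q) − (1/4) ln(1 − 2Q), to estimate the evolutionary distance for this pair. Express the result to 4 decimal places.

The sequences differ at positions 1 (G/T, transversion), 2 (A/T, transversion), 5 (G/C, transversion), 20 (A/C, transversion), 23 (A/G, transition), 24 (G/A, transition), 27 (T/G, transversion), 33 (C/G, transversion), 35 (A/T, transversion).
Of the 9 differences, 2 transitions and 7 transversions over 43 sites: P = 2/43 = 0.046512, Q = 7/43 = 0.162791.
d = −0.5·ln(0.744185) − 0.25·ln(0.674418) = −0.5·(-0.295466) − 0.25·(-0.393905) = 0.2462.

0.2462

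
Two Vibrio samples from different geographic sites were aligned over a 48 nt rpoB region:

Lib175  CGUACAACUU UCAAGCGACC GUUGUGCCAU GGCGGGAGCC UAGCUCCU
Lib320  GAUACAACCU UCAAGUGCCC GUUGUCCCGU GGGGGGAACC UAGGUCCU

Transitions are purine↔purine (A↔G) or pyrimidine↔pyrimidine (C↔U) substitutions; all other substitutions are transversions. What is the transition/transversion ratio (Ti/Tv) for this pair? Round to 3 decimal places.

1.000

Mismatches occur at site 1 (C↔G, transversion), site 2 (G↔A, transition), site 9 (U↔C, transition), site 16 (C↔U, transition), site 18 (A↔C, transversion), site 26 (G↔C, transversion), site 29 (A↔G, transition), site 33 (C↔G, transversion), site 38 (G↔A, transition), site 44 (C↔G, transversion).
Of the 10 differences, 5 transitions and 5 transversions, so Ti/Tv = 5/5 = 1.000.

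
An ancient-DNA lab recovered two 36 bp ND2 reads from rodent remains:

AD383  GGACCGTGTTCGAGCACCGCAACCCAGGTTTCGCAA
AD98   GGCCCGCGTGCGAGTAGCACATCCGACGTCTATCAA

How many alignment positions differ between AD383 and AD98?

12

The sequences differ at positions 3 (A/C), 7 (T/C), 10 (T/G), 15 (C/T), 17 (C/G), 19 (G/A), 22 (A/T), 25 (C/G), 27 (G/C), 30 (T/C), 32 (C/A), 33 (G/T).
That gives 12 mismatches out of 36 aligned sites, so the Hamming distance is 12.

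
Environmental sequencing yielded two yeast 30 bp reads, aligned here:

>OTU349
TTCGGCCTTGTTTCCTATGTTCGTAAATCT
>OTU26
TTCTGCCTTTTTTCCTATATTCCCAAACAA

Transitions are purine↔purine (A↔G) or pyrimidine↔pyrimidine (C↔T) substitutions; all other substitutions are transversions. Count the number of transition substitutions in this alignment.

3

Differing sites — 4:G/T (Tv); 10:G/T (Tv); 19:G/A (Ti); 23:G/C (Tv); 24:T/C (Ti); 28:T/C (Ti); 29:C/A (Tv); 30:T/A (Tv).
Of the 8 differences, 3 transitions and 5 transversions, so the answer is 3.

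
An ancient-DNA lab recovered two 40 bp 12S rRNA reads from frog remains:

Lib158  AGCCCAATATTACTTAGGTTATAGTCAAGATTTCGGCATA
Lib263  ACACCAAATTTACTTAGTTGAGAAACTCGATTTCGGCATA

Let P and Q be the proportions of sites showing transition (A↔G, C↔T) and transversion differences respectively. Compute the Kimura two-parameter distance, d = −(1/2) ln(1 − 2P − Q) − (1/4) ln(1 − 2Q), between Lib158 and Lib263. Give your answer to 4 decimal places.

Mismatches occur at site 2 (G/C, transversion), site 3 (C/A, transversion), site 8 (T/A, transversion), site 9 (A/T, transversion), site 18 (G/T, transversion), site 20 (T/G, transversion), site 22 (T/G, transversion), site 24 (G/A, transition), site 25 (T/A, transversion), site 27 (A/T, transversion), site 28 (A/C, transversion).
Of the 11 differences, 1 transition and 10 transversions over 40 sites: P = 1/40 = 0.025000, Q = 10/40 = 0.250000.
d = −0.5·ln(0.700000) − 0.25·ln(0.500000) = −0.5·(-0.356675) − 0.25·(-0.693147) = 0.3516.

0.3516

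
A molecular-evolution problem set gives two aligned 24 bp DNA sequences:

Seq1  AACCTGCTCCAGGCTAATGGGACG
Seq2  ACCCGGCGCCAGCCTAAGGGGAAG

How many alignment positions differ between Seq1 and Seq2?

6

Mismatches occur at site 2 (A↔C), site 5 (T↔G), site 8 (T↔G), site 13 (G↔C), site 18 (T↔G), site 23 (C↔A).
That gives 6 mismatches out of 24 aligned sites, so the Hamming distance is 6.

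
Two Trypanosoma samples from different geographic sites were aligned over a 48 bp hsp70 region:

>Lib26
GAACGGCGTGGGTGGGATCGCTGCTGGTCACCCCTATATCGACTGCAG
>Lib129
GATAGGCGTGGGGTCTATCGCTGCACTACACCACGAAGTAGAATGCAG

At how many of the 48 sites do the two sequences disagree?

Mismatches occur at site 3 (A/T), site 4 (C/A), site 13 (T/G), site 14 (G/T), site 15 (G/C), site 16 (G/T), site 25 (T/A), site 26 (G/C), site 27 (G/T), site 28 (T/A), site 33 (C/A), site 35 (T/G), site 37 (T/A), site 38 (A/G), site 40 (C/A), site 43 (C/A).
That gives 16 mismatches out of 48 aligned sites, so the Hamming distance is 16.

16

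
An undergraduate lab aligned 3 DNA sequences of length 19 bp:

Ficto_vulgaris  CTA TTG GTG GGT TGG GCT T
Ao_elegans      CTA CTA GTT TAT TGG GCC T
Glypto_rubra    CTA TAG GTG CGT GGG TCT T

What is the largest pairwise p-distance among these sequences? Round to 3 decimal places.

0.474

Pairwise Hamming distances:
  Ficto_vulgaris vs Ao_elegans: 6
  Ficto_vulgaris vs Glypto_rubra: 4
  Ao_elegans vs Glypto_rubra: 9
The largest is 9 mismatches, between Ao_elegans and Glypto_rubra; p = 9/19 = 0.474.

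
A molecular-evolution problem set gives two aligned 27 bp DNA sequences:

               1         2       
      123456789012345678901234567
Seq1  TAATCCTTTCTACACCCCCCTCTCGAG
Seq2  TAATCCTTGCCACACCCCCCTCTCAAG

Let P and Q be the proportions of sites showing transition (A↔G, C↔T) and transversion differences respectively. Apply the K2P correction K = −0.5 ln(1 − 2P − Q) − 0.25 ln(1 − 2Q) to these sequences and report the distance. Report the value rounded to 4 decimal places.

0.1216

The sequences differ at positions 9 (T/G, transversion), 11 (T/C, transition), 25 (G/A, transition).
Of the 3 differences, 2 transitions and 1 transversion over 27 sites: P = 2/27 = 0.074074, Q = 1/27 = 0.037037.
d = −0.5·ln(0.814815) − 0.25·ln(0.925926) = −0.5·(-0.204794) − 0.25·(-0.076961) = 0.1216.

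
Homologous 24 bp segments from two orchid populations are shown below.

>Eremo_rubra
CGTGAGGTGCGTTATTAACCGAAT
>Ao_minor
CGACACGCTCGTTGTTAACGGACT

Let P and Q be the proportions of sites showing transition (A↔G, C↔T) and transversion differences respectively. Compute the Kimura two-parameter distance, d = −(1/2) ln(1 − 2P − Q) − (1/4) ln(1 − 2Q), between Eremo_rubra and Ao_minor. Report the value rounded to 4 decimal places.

The sequences differ at positions 3 (T/A, transversion), 4 (G/C, transversion), 6 (G/C, transversion), 8 (T/C, transition), 9 (G/T, transversion), 14 (A/G, transition), 20 (C/G, transversion), 23 (A/C, transversion).
Of the 8 differences, 2 transitions and 6 transversions over 24 sites: P = 2/24 = 0.083333, Q = 6/24 = 0.250000.
d = −0.5·ln(0.583334) − 0.25·ln(0.500000) = −0.5·(-0.538995) − 0.25·(-0.693147) = 0.4428.

0.4428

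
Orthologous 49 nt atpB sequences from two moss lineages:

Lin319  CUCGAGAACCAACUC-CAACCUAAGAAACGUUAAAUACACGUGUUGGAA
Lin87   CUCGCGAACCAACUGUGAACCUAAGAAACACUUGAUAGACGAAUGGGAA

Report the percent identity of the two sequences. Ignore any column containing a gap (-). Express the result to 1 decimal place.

Excluding the 1 gap column leaves 48 comparable sites.
Differing sites — 5:A/C; 15:C/G; 17:C/G; 30:G/A; 31:U/C; 33:A/U; 34:A/G; 38:C/G; 42:U/A; 43:G/A; 45:U/G.
37 of the 48 comparable sites match, so the percent identity is 37/48 × 100 = 77.1%.

77.1%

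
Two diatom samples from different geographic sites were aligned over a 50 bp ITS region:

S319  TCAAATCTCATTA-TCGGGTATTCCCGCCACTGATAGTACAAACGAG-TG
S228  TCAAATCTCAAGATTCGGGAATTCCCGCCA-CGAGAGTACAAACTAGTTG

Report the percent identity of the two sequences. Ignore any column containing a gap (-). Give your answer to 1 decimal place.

Excluding the 3 gap columns leaves 47 comparable sites.
Differing sites — 11:T/A; 12:T/G; 20:T/A; 32:T/C; 35:T/G; 45:G/T.
41 of the 47 comparable sites match, so the percent identity is 41/47 × 100 = 87.2%.

87.2%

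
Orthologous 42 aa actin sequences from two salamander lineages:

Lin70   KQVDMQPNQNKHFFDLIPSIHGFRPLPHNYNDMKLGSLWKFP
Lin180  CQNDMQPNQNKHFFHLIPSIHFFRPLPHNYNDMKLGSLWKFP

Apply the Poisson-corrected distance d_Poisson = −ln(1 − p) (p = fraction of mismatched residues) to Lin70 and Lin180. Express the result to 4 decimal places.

0.1001

The sequences differ at positions 1 (K/C), 3 (V/N), 15 (D/H), 22 (G/F).
p = 4/42 = 0.095238.
d = −ln(1 − 0.095238) = −ln(0.904762) = 0.1001.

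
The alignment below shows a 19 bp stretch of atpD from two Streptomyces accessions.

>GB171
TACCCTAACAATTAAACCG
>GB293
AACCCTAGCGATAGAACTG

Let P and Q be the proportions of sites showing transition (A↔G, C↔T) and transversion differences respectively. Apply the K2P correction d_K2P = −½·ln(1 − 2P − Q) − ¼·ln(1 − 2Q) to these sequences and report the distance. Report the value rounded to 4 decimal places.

0.4327

The sequences differ at positions 1 (T/A, transversion), 8 (A/G, transition), 10 (A/G, transition), 13 (T/A, transversion), 14 (A/G, transition), 18 (C/T, transition).
Of the 6 differences, 4 transitions and 2 transversions over 19 sites: P = 4/19 = 0.210526, Q = 2/19 = 0.105263.
d = −0.5·ln(0.473685) − 0.25·ln(0.789474) = −0.5·(-0.747213) − 0.25·(-0.236388) = 0.4327.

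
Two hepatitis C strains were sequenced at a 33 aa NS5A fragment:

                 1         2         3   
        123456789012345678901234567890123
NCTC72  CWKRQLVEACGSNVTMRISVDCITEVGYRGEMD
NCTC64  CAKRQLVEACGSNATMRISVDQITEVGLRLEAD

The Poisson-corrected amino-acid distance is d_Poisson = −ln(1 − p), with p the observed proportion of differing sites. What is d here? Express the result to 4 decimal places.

Mismatches occur at site 2 (W→A), site 14 (V→A), site 22 (C→Q), site 28 (Y→L), site 30 (G→L), site 32 (M→A).
p = 6/33 = 0.181818.
d = −ln(1 − 0.181818) = −ln(0.818182) = 0.2007.

0.2007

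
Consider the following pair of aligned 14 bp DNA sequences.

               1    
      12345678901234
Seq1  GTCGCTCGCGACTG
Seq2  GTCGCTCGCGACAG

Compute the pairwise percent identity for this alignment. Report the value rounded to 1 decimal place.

Differing sites — 13:T/A.
13 of the 14 sites match, so the percent identity is 13/14 × 100 = 92.9%.

92.9%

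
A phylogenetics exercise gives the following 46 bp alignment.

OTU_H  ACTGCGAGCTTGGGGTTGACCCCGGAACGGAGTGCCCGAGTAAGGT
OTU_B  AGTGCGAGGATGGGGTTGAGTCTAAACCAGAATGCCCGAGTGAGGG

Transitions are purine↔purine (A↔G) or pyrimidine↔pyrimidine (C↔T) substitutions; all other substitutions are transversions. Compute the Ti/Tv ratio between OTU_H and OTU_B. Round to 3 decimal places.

1.167

Mismatches occur at site 2 (C→G, transversion), site 9 (C→G, transversion), site 10 (T→A, transversion), site 20 (C→G, transversion), site 21 (C→T, transition), site 23 (C→T, transition), site 24 (G→A, transition), site 25 (G→A, transition), site 27 (A→C, transversion), site 29 (G→A, transition), site 32 (G→A, transition), site 42 (A→G, transition), site 46 (T→G, transversion).
Of the 13 differences, 7 transitions and 6 transversions, so Ti/Tv = 7/6 = 1.167.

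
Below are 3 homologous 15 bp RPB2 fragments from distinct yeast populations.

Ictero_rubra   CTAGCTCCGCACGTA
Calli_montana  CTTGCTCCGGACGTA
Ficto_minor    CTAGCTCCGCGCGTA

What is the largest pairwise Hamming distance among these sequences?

Pairwise Hamming distances:
  Ictero_rubra vs Calli_montana: 2
  Ictero_rubra vs Ficto_minor: 1
  Calli_montana vs Ficto_minor: 3
The largest is 3, between Calli_montana and Ficto_minor.

3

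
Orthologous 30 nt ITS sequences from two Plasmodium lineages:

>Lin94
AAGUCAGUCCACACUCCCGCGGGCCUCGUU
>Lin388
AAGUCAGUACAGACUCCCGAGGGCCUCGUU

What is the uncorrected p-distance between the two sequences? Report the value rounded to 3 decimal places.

Differing sites — 9:C/A; 12:C/G; 20:C/A.
There are 3 differences over 30 sites, so p = 3/30 = 0.100.

0.100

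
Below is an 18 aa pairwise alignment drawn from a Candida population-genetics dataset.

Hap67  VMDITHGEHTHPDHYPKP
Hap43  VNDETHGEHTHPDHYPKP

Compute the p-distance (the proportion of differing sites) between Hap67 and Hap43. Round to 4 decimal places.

0.1111

Mismatches occur at site 2 (M↔N), site 4 (I↔E).
There are 2 differences over 18 sites, so p = 2/18 = 0.1111.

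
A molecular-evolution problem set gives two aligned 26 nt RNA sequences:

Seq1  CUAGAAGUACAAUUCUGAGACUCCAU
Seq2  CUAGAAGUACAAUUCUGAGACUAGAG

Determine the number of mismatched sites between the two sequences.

3

Mismatches occur at site 23 (C↔A), site 24 (C↔G), site 26 (U↔G).
That gives 3 mismatches out of 26 aligned sites, so the Hamming distance is 3.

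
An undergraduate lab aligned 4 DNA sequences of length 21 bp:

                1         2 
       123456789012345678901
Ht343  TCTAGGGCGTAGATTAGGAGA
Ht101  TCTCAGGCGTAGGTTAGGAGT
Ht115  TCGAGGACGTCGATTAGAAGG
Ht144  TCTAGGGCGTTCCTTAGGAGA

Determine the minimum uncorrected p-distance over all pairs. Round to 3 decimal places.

0.143

Pairwise Hamming distances:
  Ht343 vs Ht101: 4
  Ht343 vs Ht115: 5
  Ht343 vs Ht144: 3
  Ht101 vs Ht115: 8
  Ht101 vs Ht144: 6
  Ht115 vs Ht144: 7
The smallest is 3 mismatches, between Ht343 and Ht144; p = 3/21 = 0.143.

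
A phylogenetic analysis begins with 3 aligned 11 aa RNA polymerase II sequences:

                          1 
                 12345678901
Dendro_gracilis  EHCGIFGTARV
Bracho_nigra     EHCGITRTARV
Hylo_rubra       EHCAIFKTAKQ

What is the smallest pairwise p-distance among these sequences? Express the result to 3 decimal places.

0.182

Pairwise Hamming distances:
  Dendro_gracilis vs Bracho_nigra: 2
  Dendro_gracilis vs Hylo_rubra: 4
  Bracho_nigra vs Hylo_rubra: 5
The smallest is 2 mismatches, between Dendro_gracilis and Bracho_nigra; p = 2/11 = 0.182.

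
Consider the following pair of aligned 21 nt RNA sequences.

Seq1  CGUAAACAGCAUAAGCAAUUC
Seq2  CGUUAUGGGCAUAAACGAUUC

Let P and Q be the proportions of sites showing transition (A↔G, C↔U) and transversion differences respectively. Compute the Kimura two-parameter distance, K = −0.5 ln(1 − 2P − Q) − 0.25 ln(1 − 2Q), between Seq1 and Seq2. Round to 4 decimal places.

Mismatches occur at site 4 (A↔U, transversion), site 6 (A↔U, transversion), site 7 (C↔G, transversion), site 8 (A↔G, transition), site 15 (G↔A, transition), site 17 (A↔G, transition).
Of the 6 differences, 3 transitions and 3 transversions over 21 sites: P = 3/21 = 0.142857, Q = 3/21 = 0.142857.
d = −0.5·ln(0.571429) − 0.25·ln(0.714286) = −0.5·(-0.559615) − 0.25·(-0.336472) = 0.3639.

0.3639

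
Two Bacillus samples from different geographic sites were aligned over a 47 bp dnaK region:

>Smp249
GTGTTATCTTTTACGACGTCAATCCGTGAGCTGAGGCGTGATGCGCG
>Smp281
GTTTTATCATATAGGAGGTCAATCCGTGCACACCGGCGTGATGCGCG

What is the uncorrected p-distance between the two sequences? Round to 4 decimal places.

The sequences differ at positions 3 (G/T), 9 (T/A), 11 (T/A), 14 (C/G), 17 (C/G), 29 (A/C), 30 (G/A), 32 (T/A), 33 (G/C), 34 (A/C).
There are 10 differences over 47 sites, so p = 10/47 = 0.2128.

0.2128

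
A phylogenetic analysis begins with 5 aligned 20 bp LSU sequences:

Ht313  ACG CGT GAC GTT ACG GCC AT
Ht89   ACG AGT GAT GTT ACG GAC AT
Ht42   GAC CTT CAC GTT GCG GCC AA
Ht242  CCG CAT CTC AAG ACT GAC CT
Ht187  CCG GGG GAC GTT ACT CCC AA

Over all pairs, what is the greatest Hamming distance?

13

Pairwise Hamming distances:
  Ht313 vs Ht89: 3
  Ht313 vs Ht42: 7
  Ht313 vs Ht242: 10
  Ht313 vs Ht187: 6
  Ht89 vs Ht42: 10
  Ht89 vs Ht242: 11
  Ht89 vs Ht187: 8
  Ht42 vs Ht242: 13
  Ht42 vs Ht187: 10
  Ht242 vs Ht187: 12
The largest is 13, between Ht42 and Ht242.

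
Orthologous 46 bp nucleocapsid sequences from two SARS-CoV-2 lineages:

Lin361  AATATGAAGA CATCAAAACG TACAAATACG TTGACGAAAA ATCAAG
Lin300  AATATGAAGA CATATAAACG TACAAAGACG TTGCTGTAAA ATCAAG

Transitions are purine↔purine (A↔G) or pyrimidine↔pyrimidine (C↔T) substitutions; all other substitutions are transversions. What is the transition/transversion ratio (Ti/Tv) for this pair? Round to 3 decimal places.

0.200

Differing sites — 14:C/A (Tv); 15:A/T (Tv); 27:T/G (Tv); 34:A/C (Tv); 35:C/T (Ti); 37:A/T (Tv).
Of the 6 differences, 1 transition and 5 transversions, so Ti/Tv = 1/5 = 0.200.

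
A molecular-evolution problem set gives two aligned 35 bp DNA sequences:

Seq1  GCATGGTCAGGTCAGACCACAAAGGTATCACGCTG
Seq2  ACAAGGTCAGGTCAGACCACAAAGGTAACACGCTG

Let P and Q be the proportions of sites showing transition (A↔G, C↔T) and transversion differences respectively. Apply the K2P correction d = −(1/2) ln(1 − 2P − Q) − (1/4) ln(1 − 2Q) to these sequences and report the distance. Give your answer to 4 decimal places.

0.0910

Differing sites — 1:G/A (Ti); 4:T/A (Tv); 28:T/A (Tv).
Of the 3 differences, 1 transition and 2 transversions over 35 sites: P = 1/35 = 0.028571, Q = 2/35 = 0.057143.
d = −0.5·ln(0.885715) − 0.25·ln(0.885714) = −0.5·(-0.121360) − 0.25·(-0.121361) = 0.0910.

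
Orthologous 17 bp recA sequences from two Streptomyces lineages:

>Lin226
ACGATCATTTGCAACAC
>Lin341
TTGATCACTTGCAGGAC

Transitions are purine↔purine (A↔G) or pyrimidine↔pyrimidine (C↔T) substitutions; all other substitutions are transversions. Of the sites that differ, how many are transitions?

3

Differing sites — 1:A/T (Tv); 2:C/T (Ti); 8:T/C (Ti); 14:A/G (Ti); 15:C/G (Tv).
Of the 5 differences, 3 transitions and 2 transversions, so the answer is 3.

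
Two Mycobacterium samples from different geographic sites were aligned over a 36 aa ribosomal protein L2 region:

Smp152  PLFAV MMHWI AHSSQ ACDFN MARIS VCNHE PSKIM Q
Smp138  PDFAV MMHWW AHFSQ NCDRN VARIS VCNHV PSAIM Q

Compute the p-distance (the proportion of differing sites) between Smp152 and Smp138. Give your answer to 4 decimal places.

Differing sites — 2:L/D; 10:I/W; 13:S/F; 16:A/N; 19:F/R; 21:M/V; 30:E/V; 33:K/A.
There are 8 differences over 36 sites, so p = 8/36 = 0.2222.

0.2222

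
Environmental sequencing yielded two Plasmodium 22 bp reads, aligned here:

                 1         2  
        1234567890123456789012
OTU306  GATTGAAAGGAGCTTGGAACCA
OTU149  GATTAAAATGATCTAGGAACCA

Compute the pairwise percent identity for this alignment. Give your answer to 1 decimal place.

81.8%

Mismatches occur at site 5 (G/A), site 9 (G/T), site 12 (G/T), site 15 (T/A).
18 of the 22 sites match, so the percent identity is 18/22 × 100 = 81.8%.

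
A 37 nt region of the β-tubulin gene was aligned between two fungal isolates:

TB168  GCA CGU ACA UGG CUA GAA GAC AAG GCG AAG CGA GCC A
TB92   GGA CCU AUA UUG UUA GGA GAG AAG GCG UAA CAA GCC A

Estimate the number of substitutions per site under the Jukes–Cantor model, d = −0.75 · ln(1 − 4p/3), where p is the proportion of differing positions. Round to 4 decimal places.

The sequences differ at positions 2 (C/G), 5 (G/C), 8 (C/U), 11 (G/U), 13 (C/U), 17 (A/G), 21 (C/G), 28 (A/U), 30 (G/A), 32 (G/A).
p = 10/37 = 0.270270.
d = −0.75 · ln(1 − (4/3)·0.270270) = −0.75 · ln(0.639640) = −0.75 · (-0.446850) = 0.3351.

0.3351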